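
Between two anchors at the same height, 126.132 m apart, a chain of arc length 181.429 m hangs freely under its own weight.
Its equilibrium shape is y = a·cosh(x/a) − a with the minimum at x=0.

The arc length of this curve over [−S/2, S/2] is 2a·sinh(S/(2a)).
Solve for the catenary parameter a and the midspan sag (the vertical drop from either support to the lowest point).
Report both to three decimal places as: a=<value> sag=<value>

seed: a₀ = √(S³/(24(L−S))) = √(126.132³/(24·55.297)) = 38.884948
iter 1: u=1.621862  f(a)=+7.745e+00  f'(a)=-3.666e+00  a ← 38.884948 − (+7.745e+00/-3.666e+00) = 40.997640
iter 2: u=1.538284  f(a)=+6.760e-01  f'(a)=-3.052e+00  a ← 40.997640 − (+6.760e-01/-3.052e+00) = 41.219169
iter 3: u=1.530016  f(a)=+6.238e-03  f'(a)=-2.996e+00  a ← 41.219169 − (+6.238e-03/-2.996e+00) = 41.221251
iter 4: u=1.529939  f(a)=+5.420e-07  f'(a)=-2.995e+00  a ← 41.221251 − (+5.420e-07/-2.995e+00) = 41.221251
iter 5: u=1.529939  f(a)=+0.000e+00  f'(a)=-2.995e+00  a ← 41.221251 − (+0.000e+00/-2.995e+00) = 41.221251
converged: |Δa| < 1e-12 after 5 iterations
sag = a·(cosh(S/(2a)) − 1) = 41.221251·(cosh(1.529939) − 1) = 58.419664
T_max/T_min = cosh(S/(2a)) = 2.417222

a=41.221 sag=58.420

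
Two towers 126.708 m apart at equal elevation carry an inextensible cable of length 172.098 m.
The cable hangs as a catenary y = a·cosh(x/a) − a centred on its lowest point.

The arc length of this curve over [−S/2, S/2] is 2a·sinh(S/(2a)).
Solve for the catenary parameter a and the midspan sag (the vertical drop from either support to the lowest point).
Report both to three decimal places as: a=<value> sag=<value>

a=45.367 sag=51.909

seed: a₀ = √(S³/(24(L−S))) = √(126.708³/(24·45.390)) = 43.213589
iter 1: u=1.466067  f(a)=+5.135e+00  f'(a)=-2.588e+00  a ← 43.213589 − (+5.135e+00/-2.588e+00) = 45.197570
iter 2: u=1.401713  f(a)=+3.748e-01  f'(a)=-2.223e+00  a ← 45.197570 − (+3.748e-01/-2.223e+00) = 45.366176
iter 3: u=1.396503  f(a)=+2.345e-03  f'(a)=-2.195e+00  a ← 45.366176 − (+2.345e-03/-2.195e+00) = 45.367244
iter 4: u=1.396470  f(a)=+9.300e-08  f'(a)=-2.195e+00  a ← 45.367244 − (+9.300e-08/-2.195e+00) = 45.367244
iter 5: u=1.396470  f(a)=+5.684e-14  f'(a)=-2.195e+00  a ← 45.367244 − (+5.684e-14/-2.195e+00) = 45.367244
converged: |Δa| < 1e-12 after 5 iterations
sag = a·(cosh(S/(2a)) − 1) = 45.367244·(cosh(1.396470) − 1) = 51.908741
T_max/T_min = cosh(S/(2a)) = 2.144190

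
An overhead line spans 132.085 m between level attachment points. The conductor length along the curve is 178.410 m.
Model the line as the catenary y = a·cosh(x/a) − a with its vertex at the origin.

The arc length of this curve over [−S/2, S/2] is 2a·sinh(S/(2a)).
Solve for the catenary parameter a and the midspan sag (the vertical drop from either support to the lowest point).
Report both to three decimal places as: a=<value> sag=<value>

seed: a₀ = √(S³/(24(L−S))) = √(132.085³/(24·46.325)) = 45.526778
iter 1: u=1.450630  f(a)=+5.126e+00  f'(a)=-2.497e+00  a ← 45.526778 − (+5.126e+00/-2.497e+00) = 47.579675
iter 2: u=1.388040  f(a)=+3.671e-01  f'(a)=-2.151e+00  a ← 47.579675 − (+3.671e-01/-2.151e+00) = 47.750343
iter 3: u=1.383079  f(a)=+2.204e-03  f'(a)=-2.125e+00  a ← 47.750343 − (+2.204e-03/-2.125e+00) = 47.751380
iter 4: u=1.383049  f(a)=+8.049e-08  f'(a)=-2.125e+00  a ← 47.751380 − (+8.049e-08/-2.125e+00) = 47.751380
iter 5: u=1.383049  f(a)=-2.842e-14  f'(a)=-2.125e+00  a ← 47.751380 − (-2.842e-14/-2.125e+00) = 47.751380
converged: |Δa| < 1e-12 after 5 iterations
sag = a·(cosh(S/(2a)) − 1) = 47.751380·(cosh(1.383049) − 1) = 53.430270
T_max/T_min = cosh(S/(2a)) = 2.118926

a=47.751 sag=53.430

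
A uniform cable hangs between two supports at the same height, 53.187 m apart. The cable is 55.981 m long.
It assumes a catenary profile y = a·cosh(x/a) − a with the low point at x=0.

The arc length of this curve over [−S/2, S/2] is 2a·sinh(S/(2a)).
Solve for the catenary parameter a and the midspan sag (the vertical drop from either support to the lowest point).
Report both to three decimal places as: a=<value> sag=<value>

a=47.737 sag=7.601

seed: a₀ = √(S³/(24(L−S))) = √(53.187³/(24·2.794)) = 47.368477
iter 1: u=0.561418  f(a)=+4.436e-02  f'(a)=-1.217e-01  a ← 47.368477 − (+4.436e-02/-1.217e-01) = 47.732925
iter 2: u=0.557131  f(a)=+5.172e-04  f'(a)=-1.189e-01  a ← 47.732925 − (+5.172e-04/-1.189e-01) = 47.737274
iter 3: u=0.557080  f(a)=+7.214e-08  f'(a)=-1.189e-01  a ← 47.737274 − (+7.214e-08/-1.189e-01) = 47.737275
iter 4: u=0.557080  f(a)=+1.421e-14  f'(a)=-1.189e-01  a ← 47.737275 − (+1.421e-14/-1.189e-01) = 47.737275
converged: |Δa| < 1e-12 after 4 iterations
sag = a·(cosh(S/(2a)) − 1) = 47.737275·(cosh(0.557080) − 1) = 7.600917
T_max/T_min = cosh(S/(2a)) = 1.159224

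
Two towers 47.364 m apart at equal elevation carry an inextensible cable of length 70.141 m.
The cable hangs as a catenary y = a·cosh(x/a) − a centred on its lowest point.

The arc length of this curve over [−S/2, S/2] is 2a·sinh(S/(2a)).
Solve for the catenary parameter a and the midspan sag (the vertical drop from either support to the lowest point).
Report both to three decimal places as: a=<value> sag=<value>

seed: a₀ = √(S³/(24(L−S))) = √(47.364³/(24·22.777)) = 13.941794
iter 1: u=1.698634  f(a)=+3.521e+00  f'(a)=-4.313e+00  a ← 13.941794 − (+3.521e+00/-4.313e+00) = 14.758219
iter 2: u=1.604665  f(a)=+3.330e-01  f'(a)=-3.532e+00  a ← 14.758219 − (+3.330e-01/-3.532e+00) = 14.852486
iter 3: u=1.594481  f(a)=+3.665e-03  f'(a)=-3.455e+00  a ← 14.852486 − (+3.665e-03/-3.455e+00) = 14.853546
iter 4: u=1.594367  f(a)=+4.547e-07  f'(a)=-3.454e+00  a ← 14.853546 − (+4.547e-07/-3.454e+00) = 14.853547
iter 5: u=1.594367  f(a)=+1.421e-14  f'(a)=-3.454e+00  a ← 14.853547 − (+1.421e-14/-3.454e+00) = 14.853547
converged: |Δa| < 1e-12 after 5 iterations
sag = a·(cosh(S/(2a)) − 1) = 14.853547·(cosh(1.594367) − 1) = 23.232774
T_max/T_min = cosh(S/(2a)) = 2.564123

a=14.854 sag=23.233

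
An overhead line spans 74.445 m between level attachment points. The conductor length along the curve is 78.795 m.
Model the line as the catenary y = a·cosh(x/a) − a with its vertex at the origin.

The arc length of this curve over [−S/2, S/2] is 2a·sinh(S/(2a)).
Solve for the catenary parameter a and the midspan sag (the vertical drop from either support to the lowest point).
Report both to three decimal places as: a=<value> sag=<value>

a=63.408 sag=11.243

seed: a₀ = √(S³/(24(L−S))) = √(74.445³/(24·4.350)) = 62.864151
iter 1: u=0.592110  f(a)=+7.689e-02  f'(a)=-1.433e-01  a ← 62.864151 − (+7.689e-02/-1.433e-01) = 63.400719
iter 2: u=0.587099  f(a)=+9.956e-04  f'(a)=-1.396e-01  a ← 63.400719 − (+9.956e-04/-1.396e-01) = 63.407850
iter 3: u=0.587033  f(a)=+1.718e-07  f'(a)=-1.396e-01  a ← 63.407850 − (+1.718e-07/-1.396e-01) = 63.407851
iter 4: u=0.587033  f(a)=+0.000e+00  f'(a)=-1.396e-01  a ← 63.407851 − (+0.000e+00/-1.396e-01) = 63.407851
converged: |Δa| < 1e-12 after 4 iterations
sag = a·(cosh(S/(2a)) − 1) = 63.407851·(cosh(0.587033) − 1) = 11.242792
T_max/T_min = cosh(S/(2a)) = 1.177309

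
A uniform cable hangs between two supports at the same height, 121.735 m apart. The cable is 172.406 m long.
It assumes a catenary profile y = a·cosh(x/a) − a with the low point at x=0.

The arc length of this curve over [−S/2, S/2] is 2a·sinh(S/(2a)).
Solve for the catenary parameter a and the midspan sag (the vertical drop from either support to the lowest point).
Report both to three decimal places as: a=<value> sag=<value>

a=40.722 sag=54.616

seed: a₀ = √(S³/(24(L−S))) = √(121.735³/(24·50.671)) = 38.515703
iter 1: u=1.580329  f(a)=+6.717e+00  f'(a)=-3.350e+00  a ← 38.515703 − (+6.717e+00/-3.350e+00) = 40.520948
iter 2: u=1.502124  f(a)=+5.602e-01  f'(a)=-2.812e+00  a ← 40.520948 − (+5.602e-01/-2.812e+00) = 40.720152
iter 3: u=1.494776  f(a)=+4.680e-03  f'(a)=-2.765e+00  a ← 40.720152 − (+4.680e-03/-2.765e+00) = 40.721845
iter 4: u=1.494714  f(a)=+3.327e-07  f'(a)=-2.765e+00  a ← 40.721845 − (+3.327e-07/-2.765e+00) = 40.721845
iter 5: u=1.494714  f(a)=+5.684e-14  f'(a)=-2.765e+00  a ← 40.721845 − (+5.684e-14/-2.765e+00) = 40.721845
converged: |Δa| < 1e-12 after 5 iterations
sag = a·(cosh(S/(2a)) − 1) = 40.721845·(cosh(1.494714) − 1) = 54.615587
T_max/T_min = cosh(S/(2a)) = 2.341186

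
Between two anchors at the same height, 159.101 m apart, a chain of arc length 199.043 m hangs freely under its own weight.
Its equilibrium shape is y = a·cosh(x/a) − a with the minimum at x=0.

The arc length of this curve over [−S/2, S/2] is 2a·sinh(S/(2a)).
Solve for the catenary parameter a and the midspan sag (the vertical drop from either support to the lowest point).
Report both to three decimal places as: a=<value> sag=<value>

seed: a₀ = √(S³/(24(L−S))) = √(159.101³/(24·39.942)) = 64.816987
iter 1: u=1.227309  f(a)=+3.118e+00  f'(a)=-1.428e+00  a ← 64.816987 − (+3.118e+00/-1.428e+00) = 67.000166
iter 2: u=1.187318  f(a)=+1.645e-01  f'(a)=-1.281e+00  a ← 67.000166 − (+1.645e-01/-1.281e+00) = 67.128537
iter 3: u=1.185047  f(a)=+5.140e-04  f'(a)=-1.273e+00  a ← 67.128537 − (+5.140e-04/-1.273e+00) = 67.128941
iter 4: u=1.185040  f(a)=+5.054e-09  f'(a)=-1.273e+00  a ← 67.128941 − (+5.054e-09/-1.273e+00) = 67.128941
iter 5: u=1.185040  f(a)=+2.842e-14  f'(a)=-1.273e+00  a ← 67.128941 − (+2.842e-14/-1.273e+00) = 67.128941
converged: |Δa| < 1e-12 after 5 iterations
sag = a·(cosh(S/(2a)) − 1) = 67.128941·(cosh(1.185040) − 1) = 52.916149
T_max/T_min = cosh(S/(2a)) = 1.788276

a=67.129 sag=52.916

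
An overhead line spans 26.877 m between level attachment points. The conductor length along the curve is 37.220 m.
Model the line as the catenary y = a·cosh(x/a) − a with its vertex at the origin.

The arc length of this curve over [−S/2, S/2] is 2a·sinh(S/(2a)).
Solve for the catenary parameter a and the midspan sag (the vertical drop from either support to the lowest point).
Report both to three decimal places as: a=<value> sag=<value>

a=9.315 sag=11.496

seed: a₀ = √(S³/(24(L−S))) = √(26.877³/(24·10.343)) = 8.843869
iter 1: u=1.519527  f(a)=+1.262e+00  f'(a)=-2.926e+00  a ← 8.843869 − (+1.262e+00/-2.926e+00) = 9.275193
iter 2: u=1.448865  f(a)=+9.819e-02  f'(a)=-2.486e+00  a ← 9.275193 − (+9.819e-02/-2.486e+00) = 9.314682
iter 3: u=1.442722  f(a)=+7.054e-04  f'(a)=-2.451e+00  a ← 9.314682 − (+7.054e-04/-2.451e+00) = 9.314970
iter 4: u=1.442678  f(a)=+3.698e-08  f'(a)=-2.451e+00  a ← 9.314970 − (+3.698e-08/-2.451e+00) = 9.314970
iter 5: u=1.442678  f(a)=+7.105e-15  f'(a)=-2.451e+00  a ← 9.314970 − (+7.105e-15/-2.451e+00) = 9.314970
converged: |Δa| < 1e-12 after 5 iterations
sag = a·(cosh(S/(2a)) − 1) = 9.314970·(cosh(1.442678) − 1) = 11.496103
T_max/T_min = cosh(S/(2a)) = 2.234153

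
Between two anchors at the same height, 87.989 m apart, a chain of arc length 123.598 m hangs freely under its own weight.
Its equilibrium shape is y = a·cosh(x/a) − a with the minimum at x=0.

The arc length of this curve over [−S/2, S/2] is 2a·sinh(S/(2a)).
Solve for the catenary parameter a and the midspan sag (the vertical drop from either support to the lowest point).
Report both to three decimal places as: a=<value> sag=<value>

seed: a₀ = √(S³/(24(L−S))) = √(87.989³/(24·35.609)) = 28.233002
iter 1: u=1.558265  f(a)=+4.582e+00  f'(a)=-3.191e+00  a ← 28.233002 − (+4.582e+00/-3.191e+00) = 29.669046
iter 2: u=1.482842  f(a)=+3.728e-01  f'(a)=-2.691e+00  a ← 29.669046 − (+3.728e-01/-2.691e+00) = 29.807590
iter 3: u=1.475950  f(a)=+2.951e-03  f'(a)=-2.648e+00  a ← 29.807590 − (+2.951e-03/-2.648e+00) = 29.808705
iter 4: u=1.475894  f(a)=+1.881e-07  f'(a)=-2.648e+00  a ← 29.808705 − (+1.881e-07/-2.648e+00) = 29.808705
iter 5: u=1.475894  f(a)=+0.000e+00  f'(a)=-2.648e+00  a ← 29.808705 − (+0.000e+00/-2.648e+00) = 29.808705
converged: |Δa| < 1e-12 after 5 iterations
sag = a·(cosh(S/(2a)) − 1) = 29.808705·(cosh(1.475894) − 1) = 38.803796
T_max/T_min = cosh(S/(2a)) = 2.301761

a=29.809 sag=38.804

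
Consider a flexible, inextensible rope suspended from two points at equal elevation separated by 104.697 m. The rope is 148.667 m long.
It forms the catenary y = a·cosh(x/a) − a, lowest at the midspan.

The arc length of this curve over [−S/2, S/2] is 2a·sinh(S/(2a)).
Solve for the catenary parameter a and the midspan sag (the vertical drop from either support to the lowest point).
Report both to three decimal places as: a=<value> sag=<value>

seed: a₀ = √(S³/(24(L−S))) = √(104.697³/(24·43.970)) = 32.977483
iter 1: u=1.587401  f(a)=+5.884e+00  f'(a)=-3.402e+00  a ← 32.977483 − (+5.884e+00/-3.402e+00) = 34.707096
iter 2: u=1.508294  f(a)=+4.946e-01  f'(a)=-2.852e+00  a ← 34.707096 − (+4.946e-01/-2.852e+00) = 34.880524
iter 3: u=1.500795  f(a)=+4.204e-03  f'(a)=-2.804e+00  a ← 34.880524 − (+4.204e-03/-2.804e+00) = 34.882023
iter 4: u=1.500730  f(a)=+3.093e-07  f'(a)=-2.803e+00  a ← 34.882023 − (+3.093e-07/-2.803e+00) = 34.882023
iter 5: u=1.500730  f(a)=+0.000e+00  f'(a)=-2.803e+00  a ← 34.882023 − (+0.000e+00/-2.803e+00) = 34.882023
converged: |Δa| < 1e-12 after 5 iterations
sag = a·(cosh(S/(2a)) − 1) = 34.882023·(cosh(1.500730) − 1) = 47.229028
T_max/T_min = cosh(S/(2a)) = 2.353965

a=34.882 sag=47.229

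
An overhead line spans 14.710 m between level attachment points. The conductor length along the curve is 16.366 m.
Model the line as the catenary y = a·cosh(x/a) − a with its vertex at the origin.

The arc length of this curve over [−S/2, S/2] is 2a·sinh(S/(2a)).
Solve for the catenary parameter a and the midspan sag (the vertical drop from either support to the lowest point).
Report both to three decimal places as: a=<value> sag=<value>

a=9.097 sag=3.139

seed: a₀ = √(S³/(24(L−S))) = √(14.710³/(24·1.656)) = 8.949180
iter 1: u=0.821863  f(a)=+5.684e-02  f'(a)=-3.957e-01  a ← 8.949180 − (+5.684e-02/-3.957e-01) = 9.092814
iter 2: u=0.808881  f(a)=+1.397e-03  f'(a)=-3.765e-01  a ← 9.092814 − (+1.397e-03/-3.765e-01) = 9.096526
iter 3: u=0.808550  f(a)=+8.916e-07  f'(a)=-3.760e-01  a ← 9.096526 − (+8.916e-07/-3.760e-01) = 9.096528
iter 4: u=0.808550  f(a)=+3.695e-13  f'(a)=-3.760e-01  a ← 9.096528 − (+3.695e-13/-3.760e-01) = 9.096528
converged: |Δa| < 1e-12 after 4 iterations
sag = a·(cosh(S/(2a)) − 1) = 9.096528·(cosh(0.808550) − 1) = 3.139007
T_max/T_min = cosh(S/(2a)) = 1.345077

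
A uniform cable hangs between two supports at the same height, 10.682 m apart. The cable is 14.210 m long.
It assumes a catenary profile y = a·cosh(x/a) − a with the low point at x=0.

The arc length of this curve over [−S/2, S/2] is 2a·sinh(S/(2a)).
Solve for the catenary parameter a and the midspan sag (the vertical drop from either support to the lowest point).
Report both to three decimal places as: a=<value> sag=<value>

seed: a₀ = √(S³/(24(L−S))) = √(10.682³/(24·3.528)) = 3.794102
iter 1: u=1.407711  f(a)=+3.665e-01  f'(a)=-2.255e+00  a ← 3.794102 − (+3.665e-01/-2.255e+00) = 3.956614
iter 2: u=1.349892  f(a)=+2.486e-02  f'(a)=-1.959e+00  a ← 3.956614 − (+2.486e-02/-1.959e+00) = 3.969308
iter 3: u=1.345575  f(a)=+1.328e-04  f'(a)=-1.938e+00  a ← 3.969308 − (+1.328e-04/-1.938e+00) = 3.969376
iter 4: u=1.345551  f(a)=+3.837e-09  f'(a)=-1.938e+00  a ← 3.969376 − (+3.837e-09/-1.938e+00) = 3.969376
iter 5: u=1.345551  f(a)=+0.000e+00  f'(a)=-1.938e+00  a ← 3.969376 − (+0.000e+00/-1.938e+00) = 3.969376
converged: |Δa| < 1e-12 after 5 iterations
sag = a·(cosh(S/(2a)) − 1) = 3.969376·(cosh(1.345551) − 1) = 4.169234
T_max/T_min = cosh(S/(2a)) = 2.050350

a=3.969 sag=4.169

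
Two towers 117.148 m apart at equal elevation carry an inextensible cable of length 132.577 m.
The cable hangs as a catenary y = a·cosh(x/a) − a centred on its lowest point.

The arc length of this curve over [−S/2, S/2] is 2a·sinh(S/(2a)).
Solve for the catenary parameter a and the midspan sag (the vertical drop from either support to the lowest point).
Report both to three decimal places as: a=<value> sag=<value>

a=67.155 sag=27.206

seed: a₀ = √(S³/(24(L−S))) = √(117.148³/(24·15.429)) = 65.891259
iter 1: u=0.888949  f(a)=+6.212e-01  f'(a)=-5.064e-01  a ← 65.891259 − (+6.212e-01/-5.064e-01) = 67.118035
iter 2: u=0.872701  f(a)=+1.777e-02  f'(a)=-4.778e-01  a ← 67.118035 − (+1.777e-02/-4.778e-01) = 67.155235
iter 3: u=0.872218  f(a)=+1.550e-05  f'(a)=-4.769e-01  a ← 67.155235 − (+1.550e-05/-4.769e-01) = 67.155268
iter 4: u=0.872218  f(a)=+1.180e-11  f'(a)=-4.769e-01  a ← 67.155268 − (+1.180e-11/-4.769e-01) = 67.155268
converged: |Δa| < 1e-12 after 4 iterations
sag = a·(cosh(S/(2a)) − 1) = 67.155268·(cosh(0.872218) − 1) = 27.205716
T_max/T_min = cosh(S/(2a)) = 1.405117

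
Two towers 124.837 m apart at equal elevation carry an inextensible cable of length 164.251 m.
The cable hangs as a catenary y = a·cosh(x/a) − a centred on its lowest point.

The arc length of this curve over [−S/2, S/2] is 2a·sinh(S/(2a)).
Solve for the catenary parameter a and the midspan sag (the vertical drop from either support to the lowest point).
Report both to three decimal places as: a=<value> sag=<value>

seed: a₀ = √(S³/(24(L−S))) = √(124.837³/(24·39.414)) = 45.350712
iter 1: u=1.376351  f(a)=+3.906e+00  f'(a)=-2.091e+00  a ← 45.350712 − (+3.906e+00/-2.091e+00) = 47.219166
iter 2: u=1.321889  f(a)=+2.544e-01  f'(a)=-1.826e+00  a ← 47.219166 − (+2.544e-01/-1.826e+00) = 47.358444
iter 3: u=1.318002  f(a)=+1.245e-03  f'(a)=-1.808e+00  a ← 47.358444 − (+1.245e-03/-1.808e+00) = 47.359132
iter 4: u=1.317982  f(a)=+3.014e-08  f'(a)=-1.808e+00  a ← 47.359132 − (+3.014e-08/-1.808e+00) = 47.359132
iter 5: u=1.317982  f(a)=+0.000e+00  f'(a)=-1.808e+00  a ← 47.359132 − (+0.000e+00/-1.808e+00) = 47.359132
converged: |Δa| < 1e-12 after 5 iterations
sag = a·(cosh(S/(2a)) − 1) = 47.359132·(cosh(1.317982) − 1) = 47.443216
T_max/T_min = cosh(S/(2a)) = 2.001775

a=47.359 sag=47.443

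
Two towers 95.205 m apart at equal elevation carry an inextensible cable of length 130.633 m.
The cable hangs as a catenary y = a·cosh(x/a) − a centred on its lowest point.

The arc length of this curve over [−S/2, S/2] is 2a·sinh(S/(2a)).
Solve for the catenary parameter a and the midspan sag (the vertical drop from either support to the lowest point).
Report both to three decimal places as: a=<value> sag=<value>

a=33.502 sag=39.905

seed: a₀ = √(S³/(24(L−S))) = √(95.205³/(24·35.428)) = 31.857427
iter 1: u=1.494236  f(a)=+4.172e+00  f'(a)=-2.762e+00  a ← 31.857427 − (+4.172e+00/-2.762e+00) = 33.367901
iter 2: u=1.426596  f(a)=+3.151e-01  f'(a)=-2.359e+00  a ← 33.367901 − (+3.151e-01/-2.359e+00) = 33.501447
iter 3: u=1.420909  f(a)=+2.121e-03  f'(a)=-2.328e+00  a ← 33.501447 − (+2.121e-03/-2.328e+00) = 33.502358
iter 4: u=1.420870  f(a)=+9.760e-08  f'(a)=-2.327e+00  a ← 33.502358 − (+9.760e-08/-2.327e+00) = 33.502358
iter 5: u=1.420870  f(a)=-2.842e-14  f'(a)=-2.327e+00  a ← 33.502358 − (-2.842e-14/-2.327e+00) = 33.502358
converged: |Δa| < 1e-12 after 5 iterations
sag = a·(cosh(S/(2a)) − 1) = 33.502358·(cosh(1.420870) − 1) = 39.905088
T_max/T_min = cosh(S/(2a)) = 2.191113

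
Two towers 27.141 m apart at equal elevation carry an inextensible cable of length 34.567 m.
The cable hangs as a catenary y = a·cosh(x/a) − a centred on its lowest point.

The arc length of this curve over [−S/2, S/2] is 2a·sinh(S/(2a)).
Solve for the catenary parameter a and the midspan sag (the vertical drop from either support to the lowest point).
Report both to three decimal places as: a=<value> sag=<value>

a=11.001 sag=9.486

seed: a₀ = √(S³/(24(L−S))) = √(27.141³/(24·7.426)) = 10.591456
iter 1: u=1.281269  f(a)=+6.339e-01  f'(a)=-1.646e+00  a ← 10.591456 − (+6.339e-01/-1.646e+00) = 10.976496
iter 2: u=1.236324  f(a)=+3.621e-02  f'(a)=-1.463e+00  a ← 10.976496 − (+3.621e-02/-1.463e+00) = 11.001242
iter 3: u=1.233543  f(a)=+1.340e-04  f'(a)=-1.452e+00  a ← 11.001242 − (+1.340e-04/-1.452e+00) = 11.001334
iter 4: u=1.233532  f(a)=+1.849e-09  f'(a)=-1.452e+00  a ← 11.001334 − (+1.849e-09/-1.452e+00) = 11.001334
iter 5: u=1.233532  f(a)=+0.000e+00  f'(a)=-1.452e+00  a ← 11.001334 − (+0.000e+00/-1.452e+00) = 11.001334
converged: |Δa| < 1e-12 after 5 iterations
sag = a·(cosh(S/(2a)) − 1) = 11.001334·(cosh(1.233532) − 1) = 9.486436
T_max/T_min = cosh(S/(2a)) = 1.862299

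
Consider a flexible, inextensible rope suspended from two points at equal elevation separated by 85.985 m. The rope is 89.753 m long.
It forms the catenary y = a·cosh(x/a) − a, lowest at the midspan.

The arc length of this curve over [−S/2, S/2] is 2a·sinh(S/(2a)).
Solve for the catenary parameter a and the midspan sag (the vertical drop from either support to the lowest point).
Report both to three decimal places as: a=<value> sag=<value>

seed: a₀ = √(S³/(24(L−S))) = √(85.985³/(24·3.768)) = 83.844190
iter 1: u=0.512767  f(a)=+4.985e-02  f'(a)=-9.227e-02  a ← 83.844190 − (+4.985e-02/-9.227e-02) = 84.384442
iter 2: u=0.509484  f(a)=+4.859e-04  f'(a)=-9.048e-02  a ← 84.384442 − (+4.859e-04/-9.048e-02) = 84.389813
iter 3: u=0.509451  f(a)=+4.718e-08  f'(a)=-9.046e-02  a ← 84.389813 − (+4.718e-08/-9.046e-02) = 84.389813
iter 4: u=0.509451  f(a)=+1.421e-14  f'(a)=-9.046e-02  a ← 84.389813 − (+1.421e-14/-9.046e-02) = 84.389813
converged: |Δa| < 1e-12 after 4 iterations
sag = a·(cosh(S/(2a)) − 1) = 84.389813·(cosh(0.509451) − 1) = 11.190210
T_max/T_min = cosh(S/(2a)) = 1.132601

a=84.390 sag=11.190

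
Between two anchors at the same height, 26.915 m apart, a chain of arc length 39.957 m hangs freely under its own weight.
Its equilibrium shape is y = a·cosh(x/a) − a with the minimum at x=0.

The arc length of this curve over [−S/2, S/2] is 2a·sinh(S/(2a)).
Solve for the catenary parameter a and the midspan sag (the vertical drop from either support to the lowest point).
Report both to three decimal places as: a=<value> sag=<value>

a=8.412 sag=13.265

seed: a₀ = √(S³/(24(L−S))) = √(26.915³/(24·13.042)) = 7.892487
iter 1: u=1.705103  f(a)=+2.033e+00  f'(a)=-4.371e+00  a ← 7.892487 − (+2.033e+00/-4.371e+00) = 8.357491
iter 2: u=1.610232  f(a)=+1.935e-01  f'(a)=-3.575e+00  a ← 8.357491 − (+1.935e-01/-3.575e+00) = 8.411609
iter 3: u=1.599872  f(a)=+2.160e-03  f'(a)=-3.496e+00  a ← 8.411609 − (+2.160e-03/-3.496e+00) = 8.412227
iter 4: u=1.599755  f(a)=+2.760e-07  f'(a)=-3.495e+00  a ← 8.412227 − (+2.760e-07/-3.495e+00) = 8.412227
iter 5: u=1.599755  f(a)=+0.000e+00  f'(a)=-3.495e+00  a ← 8.412227 − (+0.000e+00/-3.495e+00) = 8.412227
converged: |Δa| < 1e-12 after 5 iterations
sag = a·(cosh(S/(2a)) − 1) = 8.412227·(cosh(1.599755) − 1) = 13.265089
T_max/T_min = cosh(S/(2a)) = 2.576882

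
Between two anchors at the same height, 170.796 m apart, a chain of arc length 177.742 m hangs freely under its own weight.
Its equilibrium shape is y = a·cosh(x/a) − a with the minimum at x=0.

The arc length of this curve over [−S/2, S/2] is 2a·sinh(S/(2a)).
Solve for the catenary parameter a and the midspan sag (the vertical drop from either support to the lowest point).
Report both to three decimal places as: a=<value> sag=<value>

seed: a₀ = √(S³/(24(L−S))) = √(170.796³/(24·6.946)) = 172.879514
iter 1: u=0.493974  f(a)=+8.524e-02  f'(a)=-8.233e-02  a ← 172.879514 − (+8.524e-02/-8.233e-02) = 173.914789
iter 2: u=0.491034  f(a)=+7.717e-04  f'(a)=-8.085e-02  a ← 173.914789 − (+7.717e-04/-8.085e-02) = 173.924334
iter 3: u=0.491007  f(a)=+6.455e-08  f'(a)=-8.084e-02  a ← 173.924334 − (+6.455e-08/-8.084e-02) = 173.924335
iter 4: u=0.491007  f(a)=-2.842e-14  f'(a)=-8.084e-02  a ← 173.924335 − (-2.842e-14/-8.084e-02) = 173.924335
converged: |Δa| < 1e-12 after 4 iterations
sag = a·(cosh(S/(2a)) − 1) = 173.924335·(cosh(0.491007) − 1) = 21.390101
T_max/T_min = cosh(S/(2a)) = 1.122985

a=173.924 sag=21.390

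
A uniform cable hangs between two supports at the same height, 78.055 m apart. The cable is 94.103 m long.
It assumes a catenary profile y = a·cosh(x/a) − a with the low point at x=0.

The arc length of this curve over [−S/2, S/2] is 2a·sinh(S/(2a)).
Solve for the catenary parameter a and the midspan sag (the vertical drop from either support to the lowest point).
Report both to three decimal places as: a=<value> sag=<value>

a=36.175 sag=23.176

seed: a₀ = √(S³/(24(L−S))) = √(78.055³/(24·16.048)) = 35.138645
iter 1: u=1.110672  f(a)=+1.019e+00  f'(a)=-1.031e+00  a ← 35.138645 − (+1.019e+00/-1.031e+00) = 36.127244
iter 2: u=1.080279  f(a)=+4.460e-02  f'(a)=-9.427e-01  a ← 36.127244 − (+4.460e-02/-9.427e-01) = 36.174558
iter 3: u=1.078866  f(a)=+9.405e-05  f'(a)=-9.387e-01  a ← 36.174558 − (+9.405e-05/-9.387e-01) = 36.174658
iter 4: u=1.078863  f(a)=+4.200e-10  f'(a)=-9.387e-01  a ← 36.174658 − (+4.200e-10/-9.387e-01) = 36.174658
iter 5: u=1.078863  f(a)=+1.421e-14  f'(a)=-9.387e-01  a ← 36.174658 − (+1.421e-14/-9.387e-01) = 36.174658
converged: |Δa| < 1e-12 after 5 iterations
sag = a·(cosh(S/(2a)) − 1) = 36.174658·(cosh(1.078863) − 1) = 23.175570
T_max/T_min = cosh(S/(2a)) = 1.640658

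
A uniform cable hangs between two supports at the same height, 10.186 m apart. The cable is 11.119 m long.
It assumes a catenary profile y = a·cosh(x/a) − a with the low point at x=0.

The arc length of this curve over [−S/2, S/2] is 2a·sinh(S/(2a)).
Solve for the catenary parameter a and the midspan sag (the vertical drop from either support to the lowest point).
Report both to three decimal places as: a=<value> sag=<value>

a=6.962 sag=1.947

seed: a₀ = √(S³/(24(L−S))) = √(10.186³/(24·0.933)) = 6.870037
iter 1: u=0.741335  f(a)=+2.598e-02  f'(a)=-2.868e-01  a ← 6.870037 − (+2.598e-02/-2.868e-01) = 6.960596
iter 2: u=0.731690  f(a)=+5.225e-04  f'(a)=-2.754e-01  a ← 6.960596 − (+5.225e-04/-2.754e-01) = 6.962494
iter 3: u=0.731491  f(a)=+2.211e-07  f'(a)=-2.752e-01  a ← 6.962494 − (+2.211e-07/-2.752e-01) = 6.962494
iter 4: u=0.731491  f(a)=+3.908e-14  f'(a)=-2.752e-01  a ← 6.962494 − (+3.908e-14/-2.752e-01) = 6.962494
converged: |Δa| < 1e-12 after 4 iterations
sag = a·(cosh(S/(2a)) − 1) = 6.962494·(cosh(0.731491) − 1) = 1.947296
T_max/T_min = cosh(S/(2a)) = 1.279684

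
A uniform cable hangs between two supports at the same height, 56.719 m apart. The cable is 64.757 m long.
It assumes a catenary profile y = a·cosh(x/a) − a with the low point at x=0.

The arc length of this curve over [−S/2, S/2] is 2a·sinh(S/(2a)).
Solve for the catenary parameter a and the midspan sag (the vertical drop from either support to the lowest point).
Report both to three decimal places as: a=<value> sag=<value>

seed: a₀ = √(S³/(24(L−S))) = √(56.719³/(24·8.038)) = 30.754823
iter 1: u=0.922116  f(a)=+3.487e-01  f'(a)=-5.685e-01  a ← 30.754823 − (+3.487e-01/-5.685e-01) = 31.368218
iter 2: u=0.904084  f(a)=+1.071e-02  f'(a)=-5.341e-01  a ← 31.368218 − (+1.071e-02/-5.341e-01) = 31.388264
iter 3: u=0.903506  f(a)=+1.080e-05  f'(a)=-5.330e-01  a ← 31.388264 − (+1.080e-05/-5.330e-01) = 31.388284
iter 4: u=0.903506  f(a)=+1.100e-11  f'(a)=-5.330e-01  a ← 31.388284 − (+1.100e-11/-5.330e-01) = 31.388284
converged: |Δa| < 1e-12 after 4 iterations
sag = a·(cosh(S/(2a)) − 1) = 31.388284·(cosh(0.903506) − 1) = 13.707078
T_max/T_min = cosh(S/(2a)) = 1.436694

a=31.388 sag=13.707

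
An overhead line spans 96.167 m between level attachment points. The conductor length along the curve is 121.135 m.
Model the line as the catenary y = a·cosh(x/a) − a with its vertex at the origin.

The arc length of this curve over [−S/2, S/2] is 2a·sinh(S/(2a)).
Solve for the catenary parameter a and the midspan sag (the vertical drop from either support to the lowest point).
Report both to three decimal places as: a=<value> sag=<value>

a=39.944 sag=32.609

seed: a₀ = √(S³/(24(L−S))) = √(96.167³/(24·24.968)) = 38.524907
iter 1: u=1.248115  f(a)=+2.018e+00  f'(a)=-1.510e+00  a ← 38.524907 − (+2.018e+00/-1.510e+00) = 39.861914
iter 2: u=1.206252  f(a)=+1.098e-01  f'(a)=-1.349e+00  a ← 39.861914 − (+1.098e-01/-1.349e+00) = 39.943309
iter 3: u=1.203794  f(a)=+3.667e-04  f'(a)=-1.340e+00  a ← 39.943309 − (+3.667e-04/-1.340e+00) = 39.943582
iter 4: u=1.203785  f(a)=+4.116e-09  f'(a)=-1.340e+00  a ← 39.943582 − (+4.116e-09/-1.340e+00) = 39.943582
iter 5: u=1.203785  f(a)=-1.421e-14  f'(a)=-1.340e+00  a ← 39.943582 − (-1.421e-14/-1.340e+00) = 39.943582
converged: |Δa| < 1e-12 after 5 iterations
sag = a·(cosh(S/(2a)) − 1) = 39.943582·(cosh(1.203785) − 1) = 32.609239
T_max/T_min = cosh(S/(2a)) = 1.816382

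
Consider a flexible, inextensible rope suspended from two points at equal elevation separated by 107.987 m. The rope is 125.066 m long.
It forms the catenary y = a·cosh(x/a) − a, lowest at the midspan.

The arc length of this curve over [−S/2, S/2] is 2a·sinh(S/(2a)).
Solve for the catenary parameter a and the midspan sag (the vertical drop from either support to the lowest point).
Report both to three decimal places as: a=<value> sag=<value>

seed: a₀ = √(S³/(24(L−S))) = √(107.987³/(24·17.079)) = 55.426873
iter 1: u=0.974139  f(a)=+8.289e-01  f'(a)=-6.768e-01  a ← 55.426873 − (+8.289e-01/-6.768e-01) = 56.651671
iter 2: u=0.953079  f(a)=+2.827e-02  f'(a)=-6.313e-01  a ← 56.651671 − (+2.827e-02/-6.313e-01) = 56.696453
iter 3: u=0.952326  f(a)=+3.546e-05  f'(a)=-6.297e-01  a ← 56.696453 − (+3.546e-05/-6.297e-01) = 56.696509
iter 4: u=0.952325  f(a)=+5.593e-11  f'(a)=-6.297e-01  a ← 56.696509 − (+5.593e-11/-6.297e-01) = 56.696509
iter 5: u=0.952325  f(a)=+1.421e-14  f'(a)=-6.297e-01  a ← 56.696509 − (+1.421e-14/-6.297e-01) = 56.696509
converged: |Δa| < 1e-12 after 5 iterations
sag = a·(cosh(S/(2a)) − 1) = 56.696509·(cosh(0.952325) − 1) = 27.712437
T_max/T_min = cosh(S/(2a)) = 1.488786

a=56.697 sag=27.712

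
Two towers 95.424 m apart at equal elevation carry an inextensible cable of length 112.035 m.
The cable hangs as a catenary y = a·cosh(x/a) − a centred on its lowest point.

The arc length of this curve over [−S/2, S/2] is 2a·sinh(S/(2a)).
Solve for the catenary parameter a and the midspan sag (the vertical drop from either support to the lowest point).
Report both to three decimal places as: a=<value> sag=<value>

seed: a₀ = √(S³/(24(L−S))) = √(95.424³/(24·16.611)) = 46.685597
iter 1: u=1.021985  f(a)=+8.894e-01  f'(a)=-7.888e-01  a ← 46.685597 − (+8.894e-01/-7.888e-01) = 47.813135
iter 2: u=0.997885  f(a)=+3.324e-02  f'(a)=-7.308e-01  a ← 47.813135 − (+3.324e-02/-7.308e-01) = 47.858618
iter 3: u=0.996936  f(a)=+5.042e-05  f'(a)=-7.286e-01  a ← 47.858618 − (+5.042e-05/-7.286e-01) = 47.858687
iter 4: u=0.996935  f(a)=+1.164e-10  f'(a)=-7.286e-01  a ← 47.858687 − (+1.164e-10/-7.286e-01) = 47.858687
iter 5: u=0.996935  f(a)=+0.000e+00  f'(a)=-7.286e-01  a ← 47.858687 − (+0.000e+00/-7.286e-01) = 47.858687
converged: |Δa| < 1e-12 after 5 iterations
sag = a·(cosh(S/(2a)) − 1) = 47.858687·(cosh(0.996935) − 1) = 25.819086
T_max/T_min = cosh(S/(2a)) = 1.539486

a=47.859 sag=25.819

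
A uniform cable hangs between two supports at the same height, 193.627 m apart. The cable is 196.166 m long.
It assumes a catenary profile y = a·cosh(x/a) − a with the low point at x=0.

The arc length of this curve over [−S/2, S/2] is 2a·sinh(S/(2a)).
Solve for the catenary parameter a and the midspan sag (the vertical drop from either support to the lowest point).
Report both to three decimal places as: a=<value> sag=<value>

a=345.830 sag=13.640

seed: a₀ = √(S³/(24(L−S))) = √(193.627³/(24·2.539)) = 345.153200
iter 1: u=0.280494  f(a)=+1.001e-02  f'(a)=-1.483e-02  a ← 345.153200 − (+1.001e-02/-1.483e-02) = 345.828039
iter 2: u=0.279947  f(a)=+2.942e-05  f'(a)=-1.474e-02  a ← 345.828039 − (+2.942e-05/-1.474e-02) = 345.830035
iter 3: u=0.279945  f(a)=+2.561e-10  f'(a)=-1.474e-02  a ← 345.830035 − (+2.561e-10/-1.474e-02) = 345.830035
iter 4: u=0.279945  f(a)=+0.000e+00  f'(a)=-1.474e-02  a ← 345.830035 − (+0.000e+00/-1.474e-02) = 345.830035
converged: |Δa| < 1e-12 after 4 iterations
sag = a·(cosh(S/(2a)) − 1) = 345.830035·(cosh(0.279945) − 1) = 13.639975
T_max/T_min = cosh(S/(2a)) = 1.039441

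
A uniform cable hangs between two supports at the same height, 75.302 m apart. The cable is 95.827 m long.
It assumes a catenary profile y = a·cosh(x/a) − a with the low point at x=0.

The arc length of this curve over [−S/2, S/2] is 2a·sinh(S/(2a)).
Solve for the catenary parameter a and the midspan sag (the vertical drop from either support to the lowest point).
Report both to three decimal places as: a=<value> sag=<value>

seed: a₀ = √(S³/(24(L−S))) = √(75.302³/(24·20.525)) = 29.441678
iter 1: u=1.278833  f(a)=+1.745e+00  f'(a)=-1.636e+00  a ← 29.441678 − (+1.745e+00/-1.636e+00) = 30.508406
iter 2: u=1.234119  f(a)=+9.933e-02  f'(a)=-1.455e+00  a ← 30.508406 − (+9.933e-02/-1.455e+00) = 30.576695
iter 3: u=1.231363  f(a)=+3.648e-04  f'(a)=-1.444e+00  a ← 30.576695 − (+3.648e-04/-1.444e+00) = 30.576947
iter 4: u=1.231352  f(a)=+4.959e-09  f'(a)=-1.444e+00  a ← 30.576947 − (+4.959e-09/-1.444e+00) = 30.576947
iter 5: u=1.231352  f(a)=-2.842e-14  f'(a)=-1.444e+00  a ← 30.576947 − (-2.842e-14/-1.444e+00) = 30.576947
converged: |Δa| < 1e-12 after 5 iterations
sag = a·(cosh(S/(2a)) − 1) = 30.576947·(cosh(1.231352) − 1) = 26.261888
T_max/T_min = cosh(S/(2a)) = 1.858879

a=30.577 sag=26.262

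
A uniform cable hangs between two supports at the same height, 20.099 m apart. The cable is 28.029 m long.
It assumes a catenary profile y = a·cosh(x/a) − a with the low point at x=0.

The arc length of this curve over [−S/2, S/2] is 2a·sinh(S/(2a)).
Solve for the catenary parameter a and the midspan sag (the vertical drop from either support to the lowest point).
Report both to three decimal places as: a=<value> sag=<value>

seed: a₀ = √(S³/(24(L−S))) = √(20.099³/(24·7.930)) = 6.531598
iter 1: u=1.538597  f(a)=+9.933e-01  f'(a)=-3.054e+00  a ← 6.531598 − (+9.933e-01/-3.054e+00) = 6.856868
iter 2: u=1.465611  f(a)=+7.902e-02  f'(a)=-2.586e+00  a ← 6.856868 − (+7.902e-02/-2.586e+00) = 6.887430
iter 3: u=1.459107  f(a)=+5.956e-04  f'(a)=-2.547e+00  a ← 6.887430 − (+5.956e-04/-2.547e+00) = 6.887664
iter 4: u=1.459058  f(a)=+3.440e-08  f'(a)=-2.546e+00  a ← 6.887664 − (+3.440e-08/-2.546e+00) = 6.887664
iter 5: u=1.459058  f(a)=+0.000e+00  f'(a)=-2.546e+00  a ← 6.887664 − (+0.000e+00/-2.546e+00) = 6.887664
converged: |Δa| < 1e-12 after 5 iterations
sag = a·(cosh(S/(2a)) − 1) = 6.887664·(cosh(1.459058) − 1) = 8.727909
T_max/T_min = cosh(S/(2a)) = 2.267180

a=6.888 sag=8.728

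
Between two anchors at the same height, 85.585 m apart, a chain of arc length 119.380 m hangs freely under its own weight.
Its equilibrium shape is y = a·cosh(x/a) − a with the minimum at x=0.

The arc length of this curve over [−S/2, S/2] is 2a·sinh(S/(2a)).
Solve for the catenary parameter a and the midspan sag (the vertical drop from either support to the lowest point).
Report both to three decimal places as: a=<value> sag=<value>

seed: a₀ = √(S³/(24(L−S))) = √(85.585³/(24·33.795)) = 27.801270
iter 1: u=1.539228  f(a)=+4.237e+00  f'(a)=-3.058e+00  a ← 27.801270 − (+4.237e+00/-3.058e+00) = 29.186703
iter 2: u=1.466164  f(a)=+3.373e-01  f'(a)=-2.589e+00  a ← 29.186703 − (+3.373e-01/-2.589e+00) = 29.316989
iter 3: u=1.459649  f(a)=+2.546e-03  f'(a)=-2.550e+00  a ← 29.316989 − (+2.546e-03/-2.550e+00) = 29.317987
iter 4: u=1.459599  f(a)=+1.476e-07  f'(a)=-2.550e+00  a ← 29.317987 − (+1.476e-07/-2.550e+00) = 29.317987
iter 5: u=1.459599  f(a)=-1.421e-14  f'(a)=-2.550e+00  a ← 29.317987 − (-1.421e-14/-2.550e+00) = 29.317987
converged: |Δa| < 1e-12 after 5 iterations
sag = a·(cosh(S/(2a)) − 1) = 29.317987·(cosh(1.459599) − 1) = 37.183445
T_max/T_min = cosh(S/(2a)) = 2.268281

a=29.318 sag=37.183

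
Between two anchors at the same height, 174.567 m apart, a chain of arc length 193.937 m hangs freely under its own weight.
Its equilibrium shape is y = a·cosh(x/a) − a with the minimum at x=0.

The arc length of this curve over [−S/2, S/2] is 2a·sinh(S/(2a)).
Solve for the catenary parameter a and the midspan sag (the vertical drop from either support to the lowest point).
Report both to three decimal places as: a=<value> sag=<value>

a=108.709 sag=36.964

seed: a₀ = √(S³/(24(L−S))) = √(174.567³/(24·19.370)) = 106.972659
iter 1: u=0.815942  f(a)=+6.551e-01  f'(a)=-3.868e-01  a ← 106.972659 − (+6.551e-01/-3.868e-01) = 108.666142
iter 2: u=0.803226  f(a)=+1.588e-02  f'(a)=-3.683e-01  a ← 108.666142 − (+1.588e-02/-3.683e-01) = 108.709262
iter 3: u=0.802908  f(a)=+9.846e-06  f'(a)=-3.678e-01  a ← 108.709262 − (+9.846e-06/-3.678e-01) = 108.709289
iter 4: u=0.802907  f(a)=+3.780e-12  f'(a)=-3.678e-01  a ← 108.709289 − (+3.780e-12/-3.678e-01) = 108.709289
converged: |Δa| < 1e-12 after 4 iterations
sag = a·(cosh(S/(2a)) − 1) = 108.709289·(cosh(0.802907) − 1) = 36.963631
T_max/T_min = cosh(S/(2a)) = 1.340023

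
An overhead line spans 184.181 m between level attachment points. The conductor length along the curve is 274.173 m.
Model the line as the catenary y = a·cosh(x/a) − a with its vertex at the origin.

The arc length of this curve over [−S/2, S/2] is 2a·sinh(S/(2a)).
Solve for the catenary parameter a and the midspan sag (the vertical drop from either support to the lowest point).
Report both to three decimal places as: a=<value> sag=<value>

a=57.354 sag=91.247

seed: a₀ = √(S³/(24(L−S))) = √(184.181³/(24·89.992)) = 53.784814
iter 1: u=1.712203  f(a)=+1.415e+01  f'(a)=-4.436e+00  a ← 53.784814 − (+1.415e+01/-4.436e+00) = 56.974808
iter 2: u=1.616337  f(a)=+1.357e+00  f'(a)=-3.623e+00  a ← 56.974808 − (+1.357e+00/-3.623e+00) = 57.349292
iter 3: u=1.605783  f(a)=+1.539e-02  f'(a)=-3.541e+00  a ← 57.349292 − (+1.539e-02/-3.541e+00) = 57.353638
iter 4: u=1.605661  f(a)=+2.030e-06  f'(a)=-3.540e+00  a ← 57.353638 − (+2.030e-06/-3.540e+00) = 57.353639
iter 5: u=1.605661  f(a)=+1.137e-13  f'(a)=-3.540e+00  a ← 57.353639 − (+1.137e-13/-3.540e+00) = 57.353639
converged: |Δa| < 1e-12 after 5 iterations
sag = a·(cosh(S/(2a)) − 1) = 57.353639·(cosh(1.605661) − 1) = 91.246995
T_max/T_min = cosh(S/(2a)) = 2.590954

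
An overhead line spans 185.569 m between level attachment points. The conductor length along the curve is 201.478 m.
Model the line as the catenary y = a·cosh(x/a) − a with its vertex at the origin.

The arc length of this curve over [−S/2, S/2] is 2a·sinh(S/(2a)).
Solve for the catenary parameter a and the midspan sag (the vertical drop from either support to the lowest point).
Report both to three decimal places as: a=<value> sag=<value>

seed: a₀ = √(S³/(24(L−S))) = √(185.569³/(24·15.909)) = 129.369256
iter 1: u=0.717207  f(a)=+4.142e-01  f'(a)=-2.588e-01  a ← 129.369256 − (+4.142e-01/-2.588e-01) = 130.969574
iter 2: u=0.708443  f(a)=+7.811e-03  f'(a)=-2.492e-01  a ← 130.969574 − (+7.811e-03/-2.492e-01) = 131.000925
iter 3: u=0.708274  f(a)=+2.896e-06  f'(a)=-2.490e-01  a ← 131.000925 − (+2.896e-06/-2.490e-01) = 131.000937
iter 4: u=0.708274  f(a)=+4.263e-13  f'(a)=-2.490e-01  a ← 131.000937 − (+4.263e-13/-2.490e-01) = 131.000937
converged: |Δa| < 1e-12 after 4 iterations
sag = a·(cosh(S/(2a)) − 1) = 131.000937·(cosh(0.708274) − 1) = 34.255202
T_max/T_min = cosh(S/(2a)) = 1.261488

a=131.001 sag=34.255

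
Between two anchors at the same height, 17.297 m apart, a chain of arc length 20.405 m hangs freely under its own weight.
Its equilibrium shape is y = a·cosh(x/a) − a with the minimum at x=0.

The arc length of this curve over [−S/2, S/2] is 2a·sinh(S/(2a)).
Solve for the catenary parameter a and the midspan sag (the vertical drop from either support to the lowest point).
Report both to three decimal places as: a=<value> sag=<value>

a=8.545 sag=4.763

seed: a₀ = √(S³/(24(L−S))) = √(17.297³/(24·3.108)) = 8.329330
iter 1: u=1.038319  f(a)=+1.719e-01  f'(a)=-8.299e-01  a ← 8.329330 − (+1.719e-01/-8.299e-01) = 8.536468
iter 2: u=1.013124  f(a)=+6.621e-03  f'(a)=-7.671e-01  a ← 8.536468 − (+6.621e-03/-7.671e-01) = 8.545100
iter 3: u=1.012100  f(a)=+1.070e-05  f'(a)=-7.646e-01  a ← 8.545100 − (+1.070e-05/-7.646e-01) = 8.545114
iter 4: u=1.012099  f(a)=+2.801e-11  f'(a)=-7.646e-01  a ← 8.545114 − (+2.801e-11/-7.646e-01) = 8.545114
iter 5: u=1.012099  f(a)=-3.553e-15  f'(a)=-7.646e-01  a ← 8.545114 − (-3.553e-15/-7.646e-01) = 8.545114
converged: |Δa| < 1e-12 after 5 iterations
sag = a·(cosh(S/(2a)) − 1) = 8.545114·(cosh(1.012099) − 1) = 4.763153
T_max/T_min = cosh(S/(2a)) = 1.557412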